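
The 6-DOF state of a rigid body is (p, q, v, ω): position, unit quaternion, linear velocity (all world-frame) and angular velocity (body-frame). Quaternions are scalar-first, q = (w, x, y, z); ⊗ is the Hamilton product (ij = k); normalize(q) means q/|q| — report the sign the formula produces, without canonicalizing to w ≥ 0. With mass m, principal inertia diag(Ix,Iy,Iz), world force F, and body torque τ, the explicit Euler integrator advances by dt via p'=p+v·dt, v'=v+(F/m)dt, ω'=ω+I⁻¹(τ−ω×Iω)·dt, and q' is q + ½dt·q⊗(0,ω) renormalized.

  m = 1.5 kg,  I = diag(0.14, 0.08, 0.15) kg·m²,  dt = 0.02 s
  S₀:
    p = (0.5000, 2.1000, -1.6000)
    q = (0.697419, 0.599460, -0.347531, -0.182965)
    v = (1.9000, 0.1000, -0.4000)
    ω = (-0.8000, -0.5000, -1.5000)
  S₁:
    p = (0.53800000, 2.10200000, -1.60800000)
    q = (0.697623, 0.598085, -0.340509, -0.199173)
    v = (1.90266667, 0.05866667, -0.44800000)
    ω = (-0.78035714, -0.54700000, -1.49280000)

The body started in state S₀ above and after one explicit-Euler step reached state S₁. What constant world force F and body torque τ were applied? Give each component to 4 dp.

F = (0.2000, -3.1000, -3.6000)
τ = (0.1900, -0.2000, 0.0300)

ω₁ − ω₀ = (0.01964286, -0.04700000, 0.00720000)
gyro term ω₀×Iω₀ = (0.0525, -0.0120, -0.0240)
applied torque τ = (0.1900, -0.2000, 0.0300)
Δv = v₁−v₀ = (0.00266667, -0.04133333, -0.04800000)
m·(v₁−v₀)/dt = (0.2000, -3.1000, -3.6000)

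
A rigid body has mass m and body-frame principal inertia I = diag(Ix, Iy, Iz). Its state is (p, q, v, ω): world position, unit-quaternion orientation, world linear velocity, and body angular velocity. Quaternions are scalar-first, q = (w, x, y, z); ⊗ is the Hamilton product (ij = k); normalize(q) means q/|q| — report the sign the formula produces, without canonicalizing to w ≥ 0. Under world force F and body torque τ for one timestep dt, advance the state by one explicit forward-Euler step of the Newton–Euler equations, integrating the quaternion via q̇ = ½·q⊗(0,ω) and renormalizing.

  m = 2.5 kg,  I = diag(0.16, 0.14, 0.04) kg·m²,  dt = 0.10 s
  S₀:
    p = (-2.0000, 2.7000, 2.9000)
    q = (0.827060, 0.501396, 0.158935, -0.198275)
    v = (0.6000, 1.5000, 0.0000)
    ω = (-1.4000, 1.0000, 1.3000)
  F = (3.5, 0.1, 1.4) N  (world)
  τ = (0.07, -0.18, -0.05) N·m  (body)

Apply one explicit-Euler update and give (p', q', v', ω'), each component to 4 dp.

p' = (-1.9400, 2.8500, 2.9000)
q' = (0.8621, 0.4611, 0.1805, -0.1077)
v' = (0.7400, 1.5040, 0.0560)
ω' = (-1.2750, 1.0274, 1.1050)

a = (1.4000, 0.0400, 0.5600)
p + v·dt = (-1.9400, 2.8500, 2.9000)
v + (F/m)dt = (0.7400, 1.5040, 0.0560)
angular accel α = (1.2500, 0.2743, -1.9500)
ω + α·dt = (-1.2750, 1.0274, 1.1050)
q⊗(0,ω) = (0.8007769, -0.7529935, 0.4528302, 1.7990830)
q + ½dt·q⊗(0,ω), renormalized = (0.8621, 0.4611, 0.1805, -0.1077)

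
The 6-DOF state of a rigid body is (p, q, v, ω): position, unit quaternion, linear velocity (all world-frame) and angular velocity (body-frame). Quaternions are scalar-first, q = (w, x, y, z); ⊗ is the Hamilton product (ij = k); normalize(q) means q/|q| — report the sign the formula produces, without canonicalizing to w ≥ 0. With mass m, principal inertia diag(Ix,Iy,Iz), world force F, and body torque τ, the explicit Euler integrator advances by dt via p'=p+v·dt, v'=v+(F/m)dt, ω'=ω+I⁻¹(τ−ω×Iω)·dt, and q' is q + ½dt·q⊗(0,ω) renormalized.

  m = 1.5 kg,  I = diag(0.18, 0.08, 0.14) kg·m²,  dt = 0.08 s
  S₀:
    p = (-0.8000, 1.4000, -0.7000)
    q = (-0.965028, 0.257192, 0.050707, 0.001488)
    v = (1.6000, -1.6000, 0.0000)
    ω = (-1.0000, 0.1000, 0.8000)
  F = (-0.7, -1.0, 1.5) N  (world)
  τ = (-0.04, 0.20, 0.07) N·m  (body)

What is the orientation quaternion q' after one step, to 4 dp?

q' = (-0.9537, 0.2970, 0.0385, -0.0263)

Hamilton product q⊗(0,ω) = (0.2509309, 1.0054448, -0.3037444, -0.6955962)
q' = normalize(q + ½dt·q⊗(0,ω)) = (-0.9537, 0.2970, 0.0385, -0.0263)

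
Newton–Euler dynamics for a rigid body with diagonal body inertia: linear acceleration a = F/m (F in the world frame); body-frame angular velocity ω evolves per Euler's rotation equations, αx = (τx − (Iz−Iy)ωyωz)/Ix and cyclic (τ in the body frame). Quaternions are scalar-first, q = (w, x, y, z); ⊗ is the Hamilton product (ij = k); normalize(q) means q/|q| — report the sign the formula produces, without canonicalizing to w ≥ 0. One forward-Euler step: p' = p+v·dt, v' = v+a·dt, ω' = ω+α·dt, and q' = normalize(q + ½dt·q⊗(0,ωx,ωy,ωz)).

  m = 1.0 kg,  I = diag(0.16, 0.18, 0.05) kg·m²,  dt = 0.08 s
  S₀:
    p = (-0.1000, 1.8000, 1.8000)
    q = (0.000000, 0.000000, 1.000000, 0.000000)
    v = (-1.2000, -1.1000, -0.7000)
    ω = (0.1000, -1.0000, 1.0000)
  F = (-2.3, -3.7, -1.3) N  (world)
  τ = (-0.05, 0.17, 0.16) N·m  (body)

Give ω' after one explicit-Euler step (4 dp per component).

ω' = (0.0100, -0.9293, 1.2592)

ω×(Iω) gyroscopic = (0.1300, 0.0110, -0.0020)
angular accel α = (-1.1250, 0.8833, 3.2400)
ω' = ω + α·dt = (0.0100, -0.9293, 1.2592)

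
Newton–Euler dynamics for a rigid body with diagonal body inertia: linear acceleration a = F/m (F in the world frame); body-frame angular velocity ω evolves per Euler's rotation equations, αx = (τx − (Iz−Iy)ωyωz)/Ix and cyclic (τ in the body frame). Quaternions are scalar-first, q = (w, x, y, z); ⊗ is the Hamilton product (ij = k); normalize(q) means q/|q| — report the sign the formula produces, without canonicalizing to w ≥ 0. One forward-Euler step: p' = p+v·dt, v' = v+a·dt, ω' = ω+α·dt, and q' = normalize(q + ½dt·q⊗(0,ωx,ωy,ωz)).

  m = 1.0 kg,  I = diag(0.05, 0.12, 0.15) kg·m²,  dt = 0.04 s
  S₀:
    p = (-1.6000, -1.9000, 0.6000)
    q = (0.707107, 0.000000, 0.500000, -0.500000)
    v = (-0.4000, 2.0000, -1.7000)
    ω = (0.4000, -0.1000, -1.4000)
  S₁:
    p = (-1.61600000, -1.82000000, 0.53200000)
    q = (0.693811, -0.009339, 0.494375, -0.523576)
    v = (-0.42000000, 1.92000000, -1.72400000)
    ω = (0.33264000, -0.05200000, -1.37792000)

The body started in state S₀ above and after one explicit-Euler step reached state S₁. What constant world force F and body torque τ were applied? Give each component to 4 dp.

rate change Δω = (-0.06736000, 0.04800000, 0.02208000)
gyro term ω₀×Iω₀ = (0.0042, 0.0560, -0.0028)
I·α + gyro = (-0.0800, 0.2000, 0.0800)
v₁ − v₀ = (-0.02000000, -0.08000000, -0.02400000)
applied force F = (-0.5000, -2.0000, -0.6000)

F = (-0.5000, -2.0000, -0.6000)
τ = (-0.0800, 0.2000, 0.0800)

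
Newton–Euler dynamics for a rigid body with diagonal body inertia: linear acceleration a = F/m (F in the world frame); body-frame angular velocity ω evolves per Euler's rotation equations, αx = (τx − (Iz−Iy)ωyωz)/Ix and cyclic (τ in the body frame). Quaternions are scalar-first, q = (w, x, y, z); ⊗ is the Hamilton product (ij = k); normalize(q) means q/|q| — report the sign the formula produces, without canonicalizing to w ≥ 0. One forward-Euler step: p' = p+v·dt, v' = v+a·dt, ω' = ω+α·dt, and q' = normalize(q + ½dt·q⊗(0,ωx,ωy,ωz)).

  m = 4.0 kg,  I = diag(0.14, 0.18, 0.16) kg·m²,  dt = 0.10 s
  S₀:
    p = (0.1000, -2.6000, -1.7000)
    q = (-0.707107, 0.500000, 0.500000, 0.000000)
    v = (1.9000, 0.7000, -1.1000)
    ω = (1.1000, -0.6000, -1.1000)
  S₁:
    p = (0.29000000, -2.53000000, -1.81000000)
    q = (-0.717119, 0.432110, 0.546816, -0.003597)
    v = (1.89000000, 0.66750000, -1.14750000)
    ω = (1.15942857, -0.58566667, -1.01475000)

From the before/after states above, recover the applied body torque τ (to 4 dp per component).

τ = (0.0700, 0.0500, 0.1100)

rate change Δω = (0.05942857, 0.01433333, 0.08525000)
τ = I·(Δω/dt) + ω₀×(Iω₀) = (0.0700, 0.0500, 0.1100)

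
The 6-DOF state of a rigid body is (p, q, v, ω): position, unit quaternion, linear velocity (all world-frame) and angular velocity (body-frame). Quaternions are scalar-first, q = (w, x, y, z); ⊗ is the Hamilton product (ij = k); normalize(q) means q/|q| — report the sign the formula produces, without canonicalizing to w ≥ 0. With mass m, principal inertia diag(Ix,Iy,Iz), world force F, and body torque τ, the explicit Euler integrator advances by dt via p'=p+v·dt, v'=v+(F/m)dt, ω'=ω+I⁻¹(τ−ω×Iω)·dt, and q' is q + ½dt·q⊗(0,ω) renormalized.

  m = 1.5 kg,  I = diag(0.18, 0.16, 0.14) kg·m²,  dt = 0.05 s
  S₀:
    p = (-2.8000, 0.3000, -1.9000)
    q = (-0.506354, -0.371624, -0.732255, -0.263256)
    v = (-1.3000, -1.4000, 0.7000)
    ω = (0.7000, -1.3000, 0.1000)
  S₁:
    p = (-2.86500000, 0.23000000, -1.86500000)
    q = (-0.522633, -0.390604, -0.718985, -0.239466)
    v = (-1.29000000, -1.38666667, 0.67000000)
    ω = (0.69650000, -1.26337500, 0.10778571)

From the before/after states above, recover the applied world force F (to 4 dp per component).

F = (0.3000, 0.4000, -0.9000)

v₁ − v₀ = (0.01000000, 0.01333333, -0.03000000)
m·(v₁−v₀)/dt = (0.3000, 0.4000, -0.9000)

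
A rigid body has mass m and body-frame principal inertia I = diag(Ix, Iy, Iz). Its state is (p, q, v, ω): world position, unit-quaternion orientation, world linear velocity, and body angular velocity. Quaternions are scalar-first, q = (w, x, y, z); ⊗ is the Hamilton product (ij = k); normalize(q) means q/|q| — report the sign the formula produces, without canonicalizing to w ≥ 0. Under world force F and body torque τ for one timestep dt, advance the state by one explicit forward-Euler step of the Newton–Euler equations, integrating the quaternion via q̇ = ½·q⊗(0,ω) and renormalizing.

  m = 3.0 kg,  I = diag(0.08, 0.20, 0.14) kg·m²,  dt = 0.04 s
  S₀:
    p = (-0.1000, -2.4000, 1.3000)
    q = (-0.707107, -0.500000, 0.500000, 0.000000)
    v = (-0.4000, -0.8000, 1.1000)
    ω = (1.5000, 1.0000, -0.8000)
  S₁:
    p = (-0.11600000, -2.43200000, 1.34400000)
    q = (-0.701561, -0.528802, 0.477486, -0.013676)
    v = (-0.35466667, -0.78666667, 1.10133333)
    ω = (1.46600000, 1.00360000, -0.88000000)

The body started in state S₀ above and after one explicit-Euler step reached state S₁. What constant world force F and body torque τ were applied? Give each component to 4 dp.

velocity change Δv = (0.04533333, 0.01333333, 0.00133333)
m·(v₁−v₀)/dt = (3.4000, 1.0000, 0.1000)
Δω = ω₁−ω₀ = (-0.03400000, 0.00360000, -0.08000000)
τ = I·(Δω/dt) + ω₀×(Iω₀) = (-0.0200, 0.0900, -0.1000)

F = (3.4000, 1.0000, 0.1000)
τ = (-0.0200, 0.0900, -0.1000)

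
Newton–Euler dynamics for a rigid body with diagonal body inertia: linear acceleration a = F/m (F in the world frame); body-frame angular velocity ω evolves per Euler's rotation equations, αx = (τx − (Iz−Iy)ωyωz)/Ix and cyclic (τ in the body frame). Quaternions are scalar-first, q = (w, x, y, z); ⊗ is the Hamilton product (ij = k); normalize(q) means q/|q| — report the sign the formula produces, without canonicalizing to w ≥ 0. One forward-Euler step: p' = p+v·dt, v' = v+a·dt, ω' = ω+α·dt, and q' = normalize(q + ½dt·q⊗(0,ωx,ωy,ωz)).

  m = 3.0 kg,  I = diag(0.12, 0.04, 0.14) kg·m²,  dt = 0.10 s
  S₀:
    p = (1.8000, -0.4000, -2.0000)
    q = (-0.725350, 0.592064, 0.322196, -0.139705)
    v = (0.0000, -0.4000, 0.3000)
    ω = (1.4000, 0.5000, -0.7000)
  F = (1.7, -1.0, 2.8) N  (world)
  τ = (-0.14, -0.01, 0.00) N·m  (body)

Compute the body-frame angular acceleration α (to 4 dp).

α = (-0.8750, -0.7400, 0.4000)

gyro term ω×Iω = (-0.0350, 0.0196, -0.0560)
α = I⁻¹(τ − ω×Iω) = (-0.8750, -0.7400, 0.4000)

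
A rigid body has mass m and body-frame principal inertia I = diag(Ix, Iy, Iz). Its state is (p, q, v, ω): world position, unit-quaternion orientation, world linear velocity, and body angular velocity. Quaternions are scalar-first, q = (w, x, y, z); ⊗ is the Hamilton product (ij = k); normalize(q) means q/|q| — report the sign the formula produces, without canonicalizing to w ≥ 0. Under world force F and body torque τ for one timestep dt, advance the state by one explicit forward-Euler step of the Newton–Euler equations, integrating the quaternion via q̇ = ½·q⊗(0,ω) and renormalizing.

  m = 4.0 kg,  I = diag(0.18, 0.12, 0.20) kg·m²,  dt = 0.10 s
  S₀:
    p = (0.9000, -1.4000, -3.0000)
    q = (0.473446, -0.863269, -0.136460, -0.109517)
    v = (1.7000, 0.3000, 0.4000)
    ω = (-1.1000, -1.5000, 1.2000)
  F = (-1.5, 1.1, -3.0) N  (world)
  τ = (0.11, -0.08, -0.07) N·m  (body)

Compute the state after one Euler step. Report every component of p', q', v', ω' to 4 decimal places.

angular accel α = (1.4111, -0.8867, 0.1450)
ω + α·dt = (-0.9589, -1.5887, 1.2145)
q⊗(0,ω) = (-1.0228655, -0.8488181, 0.4462225, 1.7129327)
q' = normalize(q + ½dt·q⊗(0,ω)) = (0.4197, -0.9002, -0.1135, -0.0237)
a = (-0.3750, 0.2750, -0.7500)
p' = p + v·dt = (1.0700, -1.3700, -2.9600)
v + (F/m)dt = (1.6625, 0.3275, 0.3250)

p' = (1.0700, -1.3700, -2.9600)
q' = (0.4197, -0.9002, -0.1135, -0.0237)
v' = (1.6625, 0.3275, 0.3250)
ω' = (-0.9589, -1.5887, 1.2145)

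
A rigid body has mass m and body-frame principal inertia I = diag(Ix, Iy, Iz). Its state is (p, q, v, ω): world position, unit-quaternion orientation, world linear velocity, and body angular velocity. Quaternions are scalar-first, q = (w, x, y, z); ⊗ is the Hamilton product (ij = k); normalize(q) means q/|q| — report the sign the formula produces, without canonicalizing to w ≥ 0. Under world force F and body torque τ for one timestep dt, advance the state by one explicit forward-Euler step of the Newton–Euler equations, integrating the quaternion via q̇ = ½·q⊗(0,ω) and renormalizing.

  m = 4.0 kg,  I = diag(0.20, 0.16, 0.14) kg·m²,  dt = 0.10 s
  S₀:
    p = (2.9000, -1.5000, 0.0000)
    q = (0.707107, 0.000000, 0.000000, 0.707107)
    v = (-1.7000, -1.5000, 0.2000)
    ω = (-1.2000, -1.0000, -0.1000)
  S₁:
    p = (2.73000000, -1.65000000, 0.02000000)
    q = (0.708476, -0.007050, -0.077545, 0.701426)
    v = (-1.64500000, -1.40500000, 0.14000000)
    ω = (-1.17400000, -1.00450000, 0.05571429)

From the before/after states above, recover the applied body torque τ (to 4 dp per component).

τ = (0.0500, 0.0000, 0.1700)

ω₁ − ω₀ = (0.02600000, -0.00450000, 0.15571429)
precession coupling = (-0.0020, 0.0072, -0.0480)
applied torque τ = (0.0500, 0.0000, 0.1700)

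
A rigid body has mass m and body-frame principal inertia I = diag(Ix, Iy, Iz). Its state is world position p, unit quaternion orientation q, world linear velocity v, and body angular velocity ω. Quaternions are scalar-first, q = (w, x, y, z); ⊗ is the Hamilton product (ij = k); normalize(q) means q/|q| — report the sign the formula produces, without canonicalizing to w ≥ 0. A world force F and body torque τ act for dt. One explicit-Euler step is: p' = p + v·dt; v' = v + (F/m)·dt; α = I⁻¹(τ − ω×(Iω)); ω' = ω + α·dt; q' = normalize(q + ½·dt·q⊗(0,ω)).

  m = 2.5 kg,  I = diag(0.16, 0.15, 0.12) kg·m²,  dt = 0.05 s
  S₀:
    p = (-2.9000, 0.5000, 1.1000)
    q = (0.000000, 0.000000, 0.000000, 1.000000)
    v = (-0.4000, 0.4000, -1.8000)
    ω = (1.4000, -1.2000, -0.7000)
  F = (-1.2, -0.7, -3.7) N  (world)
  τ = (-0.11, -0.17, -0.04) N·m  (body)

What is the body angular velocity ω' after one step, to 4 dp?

ω' = (1.3735, -1.2436, -0.7237)

α = I⁻¹(τ − ω×Iω) = (-0.5300, -0.8720, -0.4733)
new body rate ω' = (1.3735, -1.2436, -0.7237)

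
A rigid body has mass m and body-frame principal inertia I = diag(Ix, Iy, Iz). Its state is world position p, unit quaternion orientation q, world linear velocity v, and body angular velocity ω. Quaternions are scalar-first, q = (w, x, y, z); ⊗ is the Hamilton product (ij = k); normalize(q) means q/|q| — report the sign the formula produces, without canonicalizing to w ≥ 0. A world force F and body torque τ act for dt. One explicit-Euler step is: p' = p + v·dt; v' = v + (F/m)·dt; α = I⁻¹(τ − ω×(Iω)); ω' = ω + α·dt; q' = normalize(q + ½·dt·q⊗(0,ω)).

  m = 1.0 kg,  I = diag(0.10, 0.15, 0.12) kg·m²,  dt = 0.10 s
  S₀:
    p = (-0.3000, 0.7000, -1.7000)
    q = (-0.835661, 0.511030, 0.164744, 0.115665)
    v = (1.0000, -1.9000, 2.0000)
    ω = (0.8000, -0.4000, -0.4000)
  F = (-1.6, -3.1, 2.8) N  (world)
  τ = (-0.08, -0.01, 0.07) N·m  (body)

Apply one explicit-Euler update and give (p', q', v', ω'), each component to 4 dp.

p' = (-0.2000, 0.5100, -1.5000)
q' = (-0.8495, 0.4761, 0.1961, 0.1154)
v' = (0.8400, -2.2100, 2.2800)
ω' = (0.7248, -0.4109, -0.3283)

a = (-1.6000, -3.1000, 2.8000)
new position p' = (-0.2000, 0.5100, -1.5000)
v' = v + a·dt = (0.8400, -2.2100, 2.2800)
precession coupling ω×(Iω) = (-0.0048, 0.0064, -0.0160)
angular accel α = (-0.7520, -0.1093, 0.7167)
ω' = ω + α·dt = (0.7248, -0.4109, -0.3283)
2q̇ = q⊗(0,ω) = (-0.2966604, -0.6881604, 0.6312084, -0.0019428)
q' = normalize(q + ½dt·q⊗(0,ω)) = (-0.8495, 0.4761, 0.1961, 0.1154)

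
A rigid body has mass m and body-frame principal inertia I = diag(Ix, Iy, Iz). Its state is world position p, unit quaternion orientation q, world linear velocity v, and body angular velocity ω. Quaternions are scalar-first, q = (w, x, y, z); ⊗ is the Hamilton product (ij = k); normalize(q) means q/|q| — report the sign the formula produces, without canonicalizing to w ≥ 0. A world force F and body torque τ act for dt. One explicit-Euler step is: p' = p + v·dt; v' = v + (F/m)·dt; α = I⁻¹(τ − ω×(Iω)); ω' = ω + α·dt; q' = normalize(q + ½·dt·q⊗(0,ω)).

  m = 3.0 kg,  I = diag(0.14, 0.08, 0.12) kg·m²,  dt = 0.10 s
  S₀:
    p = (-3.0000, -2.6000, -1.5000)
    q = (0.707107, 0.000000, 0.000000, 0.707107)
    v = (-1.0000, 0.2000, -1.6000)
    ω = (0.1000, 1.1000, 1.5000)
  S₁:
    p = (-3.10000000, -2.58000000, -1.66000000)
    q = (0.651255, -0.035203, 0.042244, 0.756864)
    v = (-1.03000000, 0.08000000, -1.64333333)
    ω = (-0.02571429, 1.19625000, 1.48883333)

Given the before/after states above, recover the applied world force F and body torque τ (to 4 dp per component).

rate change Δω = (-0.12571429, 0.09625000, -0.01116667)
applied torque τ = (-0.1100, 0.0800, -0.0200)
velocity change Δv = (-0.03000000, -0.12000000, -0.04333333)
m·(v₁−v₀)/dt = (-0.9000, -3.6000, -1.3000)

F = (-0.9000, -3.6000, -1.3000)
τ = (-0.1100, 0.0800, -0.0200)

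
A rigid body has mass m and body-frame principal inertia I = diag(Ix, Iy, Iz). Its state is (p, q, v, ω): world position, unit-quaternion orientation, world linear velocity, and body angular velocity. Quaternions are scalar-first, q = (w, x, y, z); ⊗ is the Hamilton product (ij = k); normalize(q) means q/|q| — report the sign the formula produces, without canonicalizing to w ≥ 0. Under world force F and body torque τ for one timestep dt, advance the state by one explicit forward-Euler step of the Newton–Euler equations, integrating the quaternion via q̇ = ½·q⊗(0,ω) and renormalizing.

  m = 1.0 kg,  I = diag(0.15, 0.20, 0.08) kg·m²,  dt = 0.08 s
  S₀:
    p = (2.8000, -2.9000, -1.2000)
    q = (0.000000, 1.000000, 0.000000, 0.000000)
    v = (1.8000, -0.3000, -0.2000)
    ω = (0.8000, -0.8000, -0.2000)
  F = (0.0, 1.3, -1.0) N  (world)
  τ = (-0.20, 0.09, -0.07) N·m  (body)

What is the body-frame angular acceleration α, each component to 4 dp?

α = (-1.2053, 0.5060, -0.4750)

gyro term ω×Iω = (-0.0192, -0.0112, -0.0320)
(τ − ω×Iω)/I = (-1.2053, 0.5060, -0.4750)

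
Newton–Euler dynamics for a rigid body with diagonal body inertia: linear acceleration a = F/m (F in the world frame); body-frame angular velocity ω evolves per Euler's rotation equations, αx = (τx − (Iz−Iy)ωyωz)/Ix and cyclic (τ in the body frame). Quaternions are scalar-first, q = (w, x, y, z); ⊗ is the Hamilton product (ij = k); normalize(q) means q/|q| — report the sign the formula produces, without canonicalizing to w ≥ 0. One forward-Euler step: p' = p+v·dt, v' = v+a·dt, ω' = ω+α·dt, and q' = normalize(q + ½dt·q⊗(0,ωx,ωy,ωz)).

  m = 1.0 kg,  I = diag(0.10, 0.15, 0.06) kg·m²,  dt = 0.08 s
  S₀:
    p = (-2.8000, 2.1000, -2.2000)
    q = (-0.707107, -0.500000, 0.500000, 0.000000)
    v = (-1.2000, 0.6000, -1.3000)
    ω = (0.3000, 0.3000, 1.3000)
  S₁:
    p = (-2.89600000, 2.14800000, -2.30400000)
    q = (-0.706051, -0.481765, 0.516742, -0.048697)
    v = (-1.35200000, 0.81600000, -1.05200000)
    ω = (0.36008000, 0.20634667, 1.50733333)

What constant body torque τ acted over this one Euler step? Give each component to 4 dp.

τ = (0.0400, -0.1600, 0.1600)

Δω = ω₁−ω₀ = (0.06008000, -0.09365333, 0.20733333)
precession coupling = (-0.0351, 0.0156, 0.0045)
applied torque τ = (0.0400, -0.1600, 0.1600)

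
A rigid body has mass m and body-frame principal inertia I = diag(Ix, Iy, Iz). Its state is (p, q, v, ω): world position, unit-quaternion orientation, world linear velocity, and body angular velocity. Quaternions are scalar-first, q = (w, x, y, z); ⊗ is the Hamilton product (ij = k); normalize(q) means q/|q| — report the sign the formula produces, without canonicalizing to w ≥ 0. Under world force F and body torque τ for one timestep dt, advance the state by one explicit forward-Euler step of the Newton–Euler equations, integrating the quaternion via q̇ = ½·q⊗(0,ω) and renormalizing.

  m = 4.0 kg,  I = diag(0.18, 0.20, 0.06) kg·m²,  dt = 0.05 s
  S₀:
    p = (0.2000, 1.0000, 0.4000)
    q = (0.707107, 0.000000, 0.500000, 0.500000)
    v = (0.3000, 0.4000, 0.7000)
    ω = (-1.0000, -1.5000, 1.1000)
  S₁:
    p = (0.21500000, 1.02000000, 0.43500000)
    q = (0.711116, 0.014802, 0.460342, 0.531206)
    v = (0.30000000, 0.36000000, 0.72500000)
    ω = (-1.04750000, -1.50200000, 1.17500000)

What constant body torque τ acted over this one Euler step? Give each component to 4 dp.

τ = (0.0600, -0.1400, 0.1200)

ω₁ − ω₀ = (-0.04750000, -0.00200000, 0.07500000)
gyro term ω₀×Iω₀ = (0.2310, -0.1320, 0.0300)
τ = I·(Δω/dt) + ω₀×(Iω₀) = (0.0600, -0.1400, 0.1200)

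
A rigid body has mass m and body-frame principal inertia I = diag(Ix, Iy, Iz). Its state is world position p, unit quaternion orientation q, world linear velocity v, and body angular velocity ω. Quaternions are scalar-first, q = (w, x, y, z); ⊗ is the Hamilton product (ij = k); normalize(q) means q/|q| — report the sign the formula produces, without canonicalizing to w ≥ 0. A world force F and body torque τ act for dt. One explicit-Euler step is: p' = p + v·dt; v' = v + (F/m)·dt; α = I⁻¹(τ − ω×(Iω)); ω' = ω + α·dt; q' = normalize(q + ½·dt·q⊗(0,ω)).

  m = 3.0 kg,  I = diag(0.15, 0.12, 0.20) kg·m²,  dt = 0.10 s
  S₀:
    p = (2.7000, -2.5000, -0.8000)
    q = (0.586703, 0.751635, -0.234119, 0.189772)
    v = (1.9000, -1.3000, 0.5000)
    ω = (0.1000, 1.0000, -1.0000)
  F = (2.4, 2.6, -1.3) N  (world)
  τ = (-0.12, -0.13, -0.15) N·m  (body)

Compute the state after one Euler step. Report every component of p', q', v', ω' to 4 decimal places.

p + v·dt = (2.8900, -2.6300, -0.7500)
new velocity v' = (1.9800, -1.2133, 0.4567)
α = I⁻¹(τ − ω×Iω) = (-0.2667, -1.1250, -0.7350)
new body rate ω' = (0.0733, 0.8875, -1.0735)
q⊗(0,ω) = (0.3487275, 0.1030173, 1.3573152, 0.1883439)
updated quaternion q' = (0.6026, 0.7549, -0.1658, 0.1987)

p' = (2.8900, -2.6300, -0.7500)
q' = (0.6026, 0.7549, -0.1658, 0.1987)
v' = (1.9800, -1.2133, 0.4567)
ω' = (0.0733, 0.8875, -1.0735)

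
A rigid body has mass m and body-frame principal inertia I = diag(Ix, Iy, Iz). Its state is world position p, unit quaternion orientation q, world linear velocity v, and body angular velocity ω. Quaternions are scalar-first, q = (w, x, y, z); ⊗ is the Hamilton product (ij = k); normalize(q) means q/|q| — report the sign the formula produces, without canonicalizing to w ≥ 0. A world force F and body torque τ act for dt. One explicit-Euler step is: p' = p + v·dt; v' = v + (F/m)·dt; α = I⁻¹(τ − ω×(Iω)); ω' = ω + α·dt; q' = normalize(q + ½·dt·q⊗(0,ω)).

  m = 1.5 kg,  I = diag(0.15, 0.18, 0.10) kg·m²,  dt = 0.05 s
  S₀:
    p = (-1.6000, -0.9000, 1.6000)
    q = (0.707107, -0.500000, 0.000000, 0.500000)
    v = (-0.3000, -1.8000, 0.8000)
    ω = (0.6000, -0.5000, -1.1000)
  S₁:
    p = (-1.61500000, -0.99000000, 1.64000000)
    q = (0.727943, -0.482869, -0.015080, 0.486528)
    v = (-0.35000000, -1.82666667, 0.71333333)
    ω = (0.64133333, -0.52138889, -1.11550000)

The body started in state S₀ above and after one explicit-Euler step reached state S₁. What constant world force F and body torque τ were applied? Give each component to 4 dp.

rate change Δω = (0.04133333, -0.02138889, -0.01550000)
gyro term ω₀×Iω₀ = (-0.0440, -0.0330, -0.0090)
applied torque τ = (0.0800, -0.1100, -0.0400)
velocity change Δv = (-0.05000000, -0.02666667, -0.08666667)
applied force F = (-1.5000, -0.8000, -2.6000)

F = (-1.5000, -0.8000, -2.6000)
τ = (0.0800, -0.1100, -0.0400)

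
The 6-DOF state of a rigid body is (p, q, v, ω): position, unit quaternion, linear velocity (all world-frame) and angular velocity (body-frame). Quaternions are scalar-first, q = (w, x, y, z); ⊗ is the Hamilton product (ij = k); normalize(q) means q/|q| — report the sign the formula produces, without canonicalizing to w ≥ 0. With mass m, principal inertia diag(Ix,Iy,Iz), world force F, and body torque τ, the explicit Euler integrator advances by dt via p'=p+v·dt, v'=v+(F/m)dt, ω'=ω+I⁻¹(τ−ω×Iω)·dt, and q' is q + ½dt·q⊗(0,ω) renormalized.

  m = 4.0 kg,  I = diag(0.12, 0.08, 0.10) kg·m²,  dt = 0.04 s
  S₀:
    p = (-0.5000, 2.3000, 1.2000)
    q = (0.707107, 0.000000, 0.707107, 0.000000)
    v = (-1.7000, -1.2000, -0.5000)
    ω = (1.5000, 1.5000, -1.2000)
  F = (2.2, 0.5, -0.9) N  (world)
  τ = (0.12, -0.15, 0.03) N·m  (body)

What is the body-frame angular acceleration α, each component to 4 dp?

α = (1.3000, -1.4250, 1.2000)

gyro term ω×Iω = (-0.0360, -0.0360, -0.0900)
α = I⁻¹(τ − ω×Iω) = (1.3000, -1.4250, 1.2000)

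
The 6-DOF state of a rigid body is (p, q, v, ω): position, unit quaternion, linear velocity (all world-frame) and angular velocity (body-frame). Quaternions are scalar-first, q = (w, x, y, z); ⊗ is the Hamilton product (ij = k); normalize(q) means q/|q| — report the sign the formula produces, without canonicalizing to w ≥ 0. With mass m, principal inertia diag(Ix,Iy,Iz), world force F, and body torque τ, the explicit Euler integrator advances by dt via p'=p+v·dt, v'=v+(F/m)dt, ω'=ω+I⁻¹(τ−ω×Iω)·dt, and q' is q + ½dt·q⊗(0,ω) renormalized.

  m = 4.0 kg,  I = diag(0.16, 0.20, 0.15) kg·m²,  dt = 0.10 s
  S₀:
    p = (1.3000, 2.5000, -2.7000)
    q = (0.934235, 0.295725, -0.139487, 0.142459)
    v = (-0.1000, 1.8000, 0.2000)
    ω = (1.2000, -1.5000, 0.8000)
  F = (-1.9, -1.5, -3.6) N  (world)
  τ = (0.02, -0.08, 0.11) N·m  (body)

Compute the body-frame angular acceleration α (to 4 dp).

α = (-0.2500, -0.4480, 1.2133)

precession coupling ω×(Iω) = (0.0600, 0.0096, -0.0720)
α = I⁻¹(τ − ω×Iω) = (-0.2500, -0.4480, 1.2133)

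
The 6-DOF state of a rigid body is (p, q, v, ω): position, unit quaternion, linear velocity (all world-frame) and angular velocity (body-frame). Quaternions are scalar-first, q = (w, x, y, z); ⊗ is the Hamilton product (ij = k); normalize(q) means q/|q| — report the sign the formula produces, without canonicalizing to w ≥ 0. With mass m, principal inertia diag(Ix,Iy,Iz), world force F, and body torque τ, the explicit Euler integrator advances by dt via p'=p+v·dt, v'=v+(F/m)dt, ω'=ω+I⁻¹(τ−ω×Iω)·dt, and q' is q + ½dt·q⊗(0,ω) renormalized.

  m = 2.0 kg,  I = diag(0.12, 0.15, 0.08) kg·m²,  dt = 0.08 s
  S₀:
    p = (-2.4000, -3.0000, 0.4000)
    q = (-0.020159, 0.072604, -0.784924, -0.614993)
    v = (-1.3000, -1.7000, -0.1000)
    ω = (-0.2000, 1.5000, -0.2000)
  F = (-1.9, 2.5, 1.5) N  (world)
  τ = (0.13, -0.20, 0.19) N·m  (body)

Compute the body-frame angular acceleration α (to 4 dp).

α = (0.9083, -1.3440, 2.4875)

precession coupling ω×(Iω) = (0.0210, 0.0016, -0.0090)
angular accel α = (0.9083, -1.3440, 2.4875)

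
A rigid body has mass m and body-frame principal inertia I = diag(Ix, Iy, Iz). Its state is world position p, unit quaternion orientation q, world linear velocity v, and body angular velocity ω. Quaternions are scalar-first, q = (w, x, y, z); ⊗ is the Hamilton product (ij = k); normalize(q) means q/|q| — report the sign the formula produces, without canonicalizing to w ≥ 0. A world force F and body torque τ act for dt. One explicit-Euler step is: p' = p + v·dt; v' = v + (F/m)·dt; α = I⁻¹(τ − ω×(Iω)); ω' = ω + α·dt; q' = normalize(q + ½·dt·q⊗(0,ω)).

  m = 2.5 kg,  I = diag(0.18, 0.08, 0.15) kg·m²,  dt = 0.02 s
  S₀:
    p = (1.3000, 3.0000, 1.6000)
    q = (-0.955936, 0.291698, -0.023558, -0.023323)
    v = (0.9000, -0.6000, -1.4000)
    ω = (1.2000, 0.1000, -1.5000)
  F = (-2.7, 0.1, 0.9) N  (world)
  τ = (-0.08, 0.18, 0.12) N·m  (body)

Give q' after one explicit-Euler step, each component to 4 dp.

2q̇ = q⊗(0,ω) = (-0.3826663, -1.1094539, 0.3139658, 1.4913434)
q + ½dt·q⊗(0,ω), renormalized = (-0.9596, 0.2806, -0.0204, -0.0084)

q' = (-0.9596, 0.2806, -0.0204, -0.0084)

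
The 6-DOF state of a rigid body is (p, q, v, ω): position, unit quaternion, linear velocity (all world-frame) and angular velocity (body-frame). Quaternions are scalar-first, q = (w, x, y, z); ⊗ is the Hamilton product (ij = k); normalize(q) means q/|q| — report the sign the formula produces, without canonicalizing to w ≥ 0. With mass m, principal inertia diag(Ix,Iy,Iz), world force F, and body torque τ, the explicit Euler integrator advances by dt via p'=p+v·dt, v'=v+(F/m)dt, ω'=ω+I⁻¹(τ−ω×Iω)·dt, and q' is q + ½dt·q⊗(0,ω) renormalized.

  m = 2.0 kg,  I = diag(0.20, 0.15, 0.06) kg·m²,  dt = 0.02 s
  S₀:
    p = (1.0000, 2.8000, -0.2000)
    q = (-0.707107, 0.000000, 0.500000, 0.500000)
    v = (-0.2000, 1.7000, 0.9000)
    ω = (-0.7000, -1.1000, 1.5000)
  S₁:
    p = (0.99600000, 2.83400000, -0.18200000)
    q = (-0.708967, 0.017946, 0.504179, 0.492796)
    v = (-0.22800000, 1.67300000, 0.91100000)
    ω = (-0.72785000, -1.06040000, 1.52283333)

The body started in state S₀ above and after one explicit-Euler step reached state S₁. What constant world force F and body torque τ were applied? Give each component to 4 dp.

F = (-2.8000, -2.7000, 1.1000)
τ = (-0.1300, 0.1500, 0.0300)

ω₁ − ω₀ = (-0.02785000, 0.03960000, 0.02283333)
precession coupling = (0.1485, -0.1470, -0.0385)
applied torque τ = (-0.1300, 0.1500, 0.0300)
Δv = v₁−v₀ = (-0.02800000, -0.02700000, 0.01100000)
m·(v₁−v₀)/dt = (-2.8000, -2.7000, 1.1000)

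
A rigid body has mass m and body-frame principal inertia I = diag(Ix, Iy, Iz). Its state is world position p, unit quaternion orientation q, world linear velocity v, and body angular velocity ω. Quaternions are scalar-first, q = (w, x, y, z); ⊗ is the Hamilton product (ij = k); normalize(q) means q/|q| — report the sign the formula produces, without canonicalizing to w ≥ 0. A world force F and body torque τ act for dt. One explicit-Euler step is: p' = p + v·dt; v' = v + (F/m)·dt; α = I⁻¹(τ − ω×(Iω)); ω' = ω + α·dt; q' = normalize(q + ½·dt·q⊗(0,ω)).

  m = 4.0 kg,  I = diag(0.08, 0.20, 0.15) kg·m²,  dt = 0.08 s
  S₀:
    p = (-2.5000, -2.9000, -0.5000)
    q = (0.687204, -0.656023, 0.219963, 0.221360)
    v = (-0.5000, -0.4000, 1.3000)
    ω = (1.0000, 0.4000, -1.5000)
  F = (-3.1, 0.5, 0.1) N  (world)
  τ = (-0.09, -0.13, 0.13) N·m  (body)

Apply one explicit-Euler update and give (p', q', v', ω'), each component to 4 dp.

p' = (-2.5400, -2.9320, -0.3960)
q' = (0.7212, -0.6435, 0.1999, 0.1604)
v' = (-0.5620, -0.3900, 1.3020)
ω' = (0.8800, 0.3060, -1.4563)

new position p' = (-2.5400, -2.9320, -0.3960)
v' = v + a·dt = (-0.5620, -0.3900, 1.3020)
precession coupling ω×(Iω) = (0.0300, 0.1050, 0.0480)
α = I⁻¹(τ − ω×Iω) = (-1.5000, -1.1750, 0.5467)
ω + α·dt = (0.8800, 0.3060, -1.4563)
q⊗(0,ω) = (0.9000778, 0.2687155, -0.4877929, -1.5131782)
q + ½dt·q⊗(0,ω), renormalized = (0.7212, -0.6435, 0.1999, 0.1604)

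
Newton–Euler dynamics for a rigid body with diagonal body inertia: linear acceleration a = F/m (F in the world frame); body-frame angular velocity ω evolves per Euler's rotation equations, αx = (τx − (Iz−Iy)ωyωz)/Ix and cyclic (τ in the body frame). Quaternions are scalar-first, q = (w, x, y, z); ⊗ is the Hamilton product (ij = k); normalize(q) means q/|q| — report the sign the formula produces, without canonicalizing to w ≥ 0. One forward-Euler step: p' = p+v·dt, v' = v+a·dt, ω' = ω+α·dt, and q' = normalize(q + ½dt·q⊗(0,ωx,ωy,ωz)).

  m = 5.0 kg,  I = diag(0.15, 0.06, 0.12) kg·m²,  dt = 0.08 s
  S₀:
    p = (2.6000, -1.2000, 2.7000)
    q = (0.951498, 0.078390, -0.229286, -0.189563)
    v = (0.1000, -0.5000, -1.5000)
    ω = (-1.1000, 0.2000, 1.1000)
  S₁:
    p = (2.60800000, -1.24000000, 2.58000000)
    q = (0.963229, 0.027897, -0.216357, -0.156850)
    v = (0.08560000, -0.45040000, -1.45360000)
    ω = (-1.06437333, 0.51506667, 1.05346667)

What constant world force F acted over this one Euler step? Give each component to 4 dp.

F = (-0.9000, 3.1000, 2.9000)

Δv = v₁−v₀ = (-0.01440000, 0.04960000, 0.04640000)
m·(v₁−v₀)/dt = (-0.9000, 3.1000, 2.9000)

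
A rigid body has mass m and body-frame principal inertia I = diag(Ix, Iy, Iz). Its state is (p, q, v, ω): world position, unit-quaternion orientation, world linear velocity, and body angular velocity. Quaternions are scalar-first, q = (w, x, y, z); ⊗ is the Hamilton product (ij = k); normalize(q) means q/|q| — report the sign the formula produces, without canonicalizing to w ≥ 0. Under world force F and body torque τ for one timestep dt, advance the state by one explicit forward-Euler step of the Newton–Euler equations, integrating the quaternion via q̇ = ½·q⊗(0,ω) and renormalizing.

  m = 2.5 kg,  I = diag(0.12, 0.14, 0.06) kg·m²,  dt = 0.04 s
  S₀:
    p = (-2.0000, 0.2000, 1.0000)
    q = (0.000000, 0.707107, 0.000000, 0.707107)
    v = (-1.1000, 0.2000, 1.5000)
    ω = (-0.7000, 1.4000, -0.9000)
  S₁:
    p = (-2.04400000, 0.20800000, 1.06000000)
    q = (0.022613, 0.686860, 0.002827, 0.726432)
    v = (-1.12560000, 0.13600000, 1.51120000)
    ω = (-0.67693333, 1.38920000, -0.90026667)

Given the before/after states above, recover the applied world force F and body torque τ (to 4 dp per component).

ω₁ − ω₀ = (0.02306667, -0.01080000, -0.00026667)
ω₀×(Iω₀) = (0.1008, 0.0378, -0.0196)
τ = I·(Δω/dt) + ω₀×(Iω₀) = (0.1700, 0.0000, -0.0200)
velocity change Δv = (-0.02560000, -0.06400000, 0.01120000)
applied force F = (-1.6000, -4.0000, 0.7000)

F = (-1.6000, -4.0000, 0.7000)
τ = (0.1700, 0.0000, -0.0200)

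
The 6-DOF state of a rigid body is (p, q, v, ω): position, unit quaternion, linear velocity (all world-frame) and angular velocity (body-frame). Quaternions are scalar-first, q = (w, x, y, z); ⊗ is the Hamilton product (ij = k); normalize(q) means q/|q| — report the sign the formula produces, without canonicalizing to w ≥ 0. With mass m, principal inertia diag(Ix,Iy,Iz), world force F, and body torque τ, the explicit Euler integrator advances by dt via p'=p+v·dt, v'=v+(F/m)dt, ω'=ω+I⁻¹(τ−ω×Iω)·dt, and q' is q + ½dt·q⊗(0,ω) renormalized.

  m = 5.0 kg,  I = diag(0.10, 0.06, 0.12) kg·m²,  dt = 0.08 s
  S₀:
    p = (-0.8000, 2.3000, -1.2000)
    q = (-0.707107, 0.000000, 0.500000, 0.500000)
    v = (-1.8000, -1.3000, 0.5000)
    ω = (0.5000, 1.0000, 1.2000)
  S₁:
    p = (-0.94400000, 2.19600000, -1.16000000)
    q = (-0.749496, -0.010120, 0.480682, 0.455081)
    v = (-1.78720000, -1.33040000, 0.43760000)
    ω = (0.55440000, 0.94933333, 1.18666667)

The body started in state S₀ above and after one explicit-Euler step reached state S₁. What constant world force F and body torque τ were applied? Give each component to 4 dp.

F = (0.8000, -1.9000, -3.9000)
τ = (0.1400, -0.0500, -0.0400)

velocity change Δv = (0.01280000, -0.03040000, -0.06240000)
m·(v₁−v₀)/dt = (0.8000, -1.9000, -3.9000)
Δω = ω₁−ω₀ = (0.05440000, -0.05066667, -0.01333333)
applied torque τ = (0.1400, -0.0500, -0.0400)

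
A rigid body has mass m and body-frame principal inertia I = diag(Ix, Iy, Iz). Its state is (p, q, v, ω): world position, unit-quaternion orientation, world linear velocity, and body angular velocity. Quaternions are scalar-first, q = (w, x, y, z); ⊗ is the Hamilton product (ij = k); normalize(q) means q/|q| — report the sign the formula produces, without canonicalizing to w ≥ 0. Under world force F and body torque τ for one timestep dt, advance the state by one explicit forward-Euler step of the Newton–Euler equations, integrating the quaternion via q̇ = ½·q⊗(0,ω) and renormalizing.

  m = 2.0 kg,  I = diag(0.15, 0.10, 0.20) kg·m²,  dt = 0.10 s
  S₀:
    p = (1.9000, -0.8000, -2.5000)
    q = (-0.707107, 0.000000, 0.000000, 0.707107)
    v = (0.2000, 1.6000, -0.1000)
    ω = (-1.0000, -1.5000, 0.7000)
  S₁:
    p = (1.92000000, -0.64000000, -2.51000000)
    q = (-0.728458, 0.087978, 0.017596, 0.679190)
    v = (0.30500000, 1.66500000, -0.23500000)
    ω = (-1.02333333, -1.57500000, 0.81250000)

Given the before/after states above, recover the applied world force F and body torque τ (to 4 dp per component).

F = (2.1000, 1.3000, -2.7000)
τ = (-0.1400, -0.0400, 0.1500)

rate change Δω = (-0.02333333, -0.07500000, 0.11250000)
precession coupling = (-0.1050, 0.0350, -0.0750)
applied torque τ = (-0.1400, -0.0400, 0.1500)
velocity change Δv = (0.10500000, 0.06500000, -0.13500000)
applied force F = (2.1000, 1.3000, -2.7000)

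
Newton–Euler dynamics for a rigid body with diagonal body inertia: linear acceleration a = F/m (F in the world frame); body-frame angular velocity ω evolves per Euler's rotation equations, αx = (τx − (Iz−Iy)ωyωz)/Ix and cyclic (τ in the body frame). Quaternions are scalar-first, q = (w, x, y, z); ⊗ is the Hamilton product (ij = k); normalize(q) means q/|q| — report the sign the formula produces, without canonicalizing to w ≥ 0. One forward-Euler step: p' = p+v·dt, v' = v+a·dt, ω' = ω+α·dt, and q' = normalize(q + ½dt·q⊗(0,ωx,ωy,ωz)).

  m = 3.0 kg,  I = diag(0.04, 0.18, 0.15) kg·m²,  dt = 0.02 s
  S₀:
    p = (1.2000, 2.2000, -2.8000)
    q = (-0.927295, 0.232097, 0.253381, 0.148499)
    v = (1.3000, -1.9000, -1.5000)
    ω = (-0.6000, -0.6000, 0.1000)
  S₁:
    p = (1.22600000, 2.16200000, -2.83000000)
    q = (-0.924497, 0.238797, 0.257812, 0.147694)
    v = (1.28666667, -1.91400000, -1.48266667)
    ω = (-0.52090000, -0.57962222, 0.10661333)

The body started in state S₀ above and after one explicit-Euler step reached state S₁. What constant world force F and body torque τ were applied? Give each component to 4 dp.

F = (-2.0000, -2.1000, 2.6000)
τ = (0.1600, 0.1900, 0.1000)

rate change Δω = (0.07910000, 0.02037778, 0.00661333)
precession coupling = (0.0018, 0.0066, 0.0504)
applied torque τ = (0.1600, 0.1900, 0.1000)
velocity change Δv = (-0.01333333, -0.01400000, 0.01733333)
F = m·Δv/dt = (-2.0000, -2.1000, 2.6000)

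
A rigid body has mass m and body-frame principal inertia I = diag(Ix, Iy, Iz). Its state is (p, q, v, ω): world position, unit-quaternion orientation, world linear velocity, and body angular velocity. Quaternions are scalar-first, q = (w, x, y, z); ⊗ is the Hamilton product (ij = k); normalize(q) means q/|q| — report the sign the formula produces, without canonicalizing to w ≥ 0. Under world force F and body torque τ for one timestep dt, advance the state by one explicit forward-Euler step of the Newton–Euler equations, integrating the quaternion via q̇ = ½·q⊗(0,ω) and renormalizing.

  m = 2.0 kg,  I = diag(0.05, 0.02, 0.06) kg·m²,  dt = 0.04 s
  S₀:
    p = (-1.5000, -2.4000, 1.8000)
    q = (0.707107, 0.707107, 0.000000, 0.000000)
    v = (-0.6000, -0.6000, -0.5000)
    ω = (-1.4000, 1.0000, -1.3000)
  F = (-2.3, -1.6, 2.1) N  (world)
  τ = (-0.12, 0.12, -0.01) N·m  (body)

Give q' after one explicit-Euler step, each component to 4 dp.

q' = (0.7262, 0.6867, 0.0325, -0.0042)

2q̇ = q⊗(0,ω) = (0.9899498, -0.9899498, 1.6263461, -0.2121321)
q + ½dt·q⊗(0,ω), renormalized = (0.7262, 0.6867, 0.0325, -0.0042)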